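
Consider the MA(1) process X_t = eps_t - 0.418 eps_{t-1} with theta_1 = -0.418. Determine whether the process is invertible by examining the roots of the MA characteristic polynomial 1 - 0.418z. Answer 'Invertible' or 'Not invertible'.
\text{Invertible}

The MA(q) characteristic polynomial is P(z) = 1 - 0.418z.
Invertibility requires all roots to lie outside the unit circle, i.e. |z| > 1 for every root.
This is linear in z: 1 + (-0.418) z = 0  =>  z = -1/(-0.418) = 2.392344,  |z| = 2.392344.
Moduli of all roots: 2.3923.
All moduli strictly greater than 1? Yes.
Verdict: Invertible.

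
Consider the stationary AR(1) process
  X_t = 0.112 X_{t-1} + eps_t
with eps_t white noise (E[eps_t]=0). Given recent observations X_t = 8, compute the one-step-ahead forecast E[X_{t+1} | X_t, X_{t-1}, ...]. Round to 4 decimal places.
E[X_{t+1} \mid \mathcal F_t] = 0.8960

For an AR(p) model X_t = c + sum_i phi_i X_{t-i} + eps_t, the
one-step-ahead conditional mean is
  E[X_{t+1} | X_t, ...] = c + sum_i phi_i X_{t+1-i}.
Substitute known values:
  E[X_{t+1} | ...] = (0.112) * (8)
                   = 0.8960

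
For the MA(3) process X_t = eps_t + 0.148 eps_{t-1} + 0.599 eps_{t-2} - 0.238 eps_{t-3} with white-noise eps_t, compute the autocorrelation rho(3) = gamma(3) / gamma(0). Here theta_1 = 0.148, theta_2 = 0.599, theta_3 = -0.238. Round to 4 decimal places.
\rho(3) = -0.1656

For an MA(q) process with theta_0 = 1, the autocovariance is
  gamma(k) = sigma^2 * sum_{i=0..q-k} theta_i * theta_{i+k},
and rho(k) = gamma(k) / gamma(0). Sigma^2 cancels.
  numerator   = (1)*(-0.238) = -0.238.
  denominator = (1)^2 + (0.148)^2 + (0.599)^2 + (-0.238)^2 = 1.437349.
  rho(3) = -0.238 / 1.437349 = -0.1656.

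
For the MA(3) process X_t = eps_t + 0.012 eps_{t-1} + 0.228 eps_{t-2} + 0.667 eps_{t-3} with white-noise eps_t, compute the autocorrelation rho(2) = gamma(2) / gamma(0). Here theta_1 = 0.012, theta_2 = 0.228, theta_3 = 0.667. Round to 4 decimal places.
\rho(2) = 0.1576

For an MA(q) process with theta_0 = 1, the autocovariance is
  gamma(k) = sigma^2 * sum_{i=0..q-k} theta_i * theta_{i+k},
and rho(k) = gamma(k) / gamma(0). Sigma^2 cancels.
  numerator   = (1)*(0.228) + (0.012)*(0.667) = 0.236004.
  denominator = (1)^2 + (0.012)^2 + (0.228)^2 + (0.667)^2 = 1.497017.
  rho(2) = 0.236004 / 1.497017 = 0.1576.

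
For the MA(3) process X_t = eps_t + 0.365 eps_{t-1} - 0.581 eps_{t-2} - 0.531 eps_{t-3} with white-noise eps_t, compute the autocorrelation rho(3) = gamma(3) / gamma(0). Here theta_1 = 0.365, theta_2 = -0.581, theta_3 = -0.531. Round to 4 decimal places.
\rho(3) = -0.3030

For an MA(q) process with theta_0 = 1, the autocovariance is
  gamma(k) = sigma^2 * sum_{i=0..q-k} theta_i * theta_{i+k},
and rho(k) = gamma(k) / gamma(0). Sigma^2 cancels.
  numerator   = (1)*(-0.531) = -0.531.
  denominator = (1)^2 + (0.365)^2 + (-0.581)^2 + (-0.531)^2 = 1.752747.
  rho(3) = -0.531 / 1.752747 = -0.3030.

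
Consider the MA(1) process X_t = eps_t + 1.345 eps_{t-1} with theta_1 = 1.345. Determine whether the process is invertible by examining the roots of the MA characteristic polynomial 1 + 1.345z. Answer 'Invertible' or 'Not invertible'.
\text{Not invertible}

The MA(q) characteristic polynomial is P(z) = 1 + 1.345z.
Invertibility requires all roots to lie outside the unit circle, i.e. |z| > 1 for every root.
This is linear in z: 1 + (1.345) z = 0  =>  z = -1/(1.345) = -0.743494,  |z| = 0.743494.
Moduli of all roots: 0.7435.
All moduli strictly greater than 1? No.
Verdict: Not invertible.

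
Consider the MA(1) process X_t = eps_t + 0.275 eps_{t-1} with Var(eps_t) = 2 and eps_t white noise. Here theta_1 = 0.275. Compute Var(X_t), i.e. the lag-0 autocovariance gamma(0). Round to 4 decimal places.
\gamma(0) = 2.1513

For an MA(q) process X_t = eps_t + sum_i theta_i eps_{t-i} with
Var(eps_t) = sigma^2, the variance is
  gamma(0) = sigma^2 * (1 + sum_i theta_i^2).
  sum_i theta_i^2 = (0.275)^2 = 0.075625.
  gamma(0) = 2 * (1 + 0.075625) = 2 * 1.075625 = 2.15125, which rounds to 2.1513.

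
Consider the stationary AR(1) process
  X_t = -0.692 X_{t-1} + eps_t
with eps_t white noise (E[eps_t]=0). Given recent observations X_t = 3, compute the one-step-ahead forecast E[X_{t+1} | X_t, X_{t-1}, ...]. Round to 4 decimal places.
E[X_{t+1} \mid \mathcal F_t] = -2.0760

For an AR(p) model X_t = c + sum_i phi_i X_{t-i} + eps_t, the
one-step-ahead conditional mean is
  E[X_{t+1} | X_t, ...] = c + sum_i phi_i X_{t+1-i}.
Substitute known values:
  E[X_{t+1} | ...] = (-0.692) * (3)
                   = -2.0760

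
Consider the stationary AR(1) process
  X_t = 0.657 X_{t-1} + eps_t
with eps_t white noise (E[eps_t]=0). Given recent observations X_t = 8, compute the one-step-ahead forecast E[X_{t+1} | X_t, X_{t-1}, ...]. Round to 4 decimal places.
E[X_{t+1} \mid \mathcal F_t] = 5.2560

For an AR(p) model X_t = c + sum_i phi_i X_{t-i} + eps_t, the
one-step-ahead conditional mean is
  E[X_{t+1} | X_t, ...] = c + sum_i phi_i X_{t+1-i}.
Substitute known values:
  E[X_{t+1} | ...] = (0.657) * (8)
                   = 5.2560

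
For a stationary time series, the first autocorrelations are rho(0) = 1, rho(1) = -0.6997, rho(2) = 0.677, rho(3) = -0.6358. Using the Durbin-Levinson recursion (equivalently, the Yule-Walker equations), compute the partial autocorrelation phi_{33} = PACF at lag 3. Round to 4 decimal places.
\phi_{33} = -0.1792

The PACF at lag k is phi_{kk}, the last component of the solution
to the Yule-Walker system G_k phi = r_k where
  (G_k)_{ij} = rho(|i - j|), (r_k)_i = rho(i), i,j = 1..k.
Equivalently, Durbin-Levinson gives phi_{kk} iteratively:
  phi_{11} = rho(1)
  phi_{kk} = [rho(k) - sum_{j=1..k-1} phi_{k-1,j} rho(k-j)]
            / [1 - sum_{j=1..k-1} phi_{k-1,j} rho(j)],
  phi_{k,j} = phi_{k-1,j} - phi_{kk} phi_{k-1,k-j},  j = 1..k-1.
Step k = 1:
  phi_11 = rho(1) = -0.6997.
Step k = 2:
  phi_22 = [rho(2) - phi_11 rho(1)] / [1 - phi_11 rho(1)] = [0.677 - (-0.6997)(-0.6997)] / [1 - (-0.6997)(-0.6997)]
         = 0.18741991 / 0.51041991 = 0.367188.
  Update: phi_21 = phi_11 - phi_22 phi_11 = -0.6997 - (0.367188)(-0.6997) = -0.442779.
Step k = 3:
  phi_33 = [rho(3) - phi_21 rho(2) - phi_22 rho(1)] / [1 - phi_21 rho(1) - phi_22 rho(2)]
    numerator   = -0.6358 - (-0.442779)(0.677) - (0.367188)(-0.6997) = -0.07911754
    denominator = 1 - (-0.442779)(-0.6997) - (0.367188)(0.677) = 0.44160163
  phi_33 = -0.07911754 / 0.44160163 = -0.1792.
Therefore phi_{33} = -0.1792.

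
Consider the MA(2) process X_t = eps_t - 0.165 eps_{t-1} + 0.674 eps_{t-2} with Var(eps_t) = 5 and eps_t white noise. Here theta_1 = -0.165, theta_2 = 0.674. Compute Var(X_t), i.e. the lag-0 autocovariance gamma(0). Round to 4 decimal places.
\gamma(0) = 7.4075

For an MA(q) process X_t = eps_t + sum_i theta_i eps_{t-i} with
Var(eps_t) = sigma^2, the variance is
  gamma(0) = sigma^2 * (1 + sum_i theta_i^2).
  sum_i theta_i^2 = (-0.165)^2 + (0.674)^2 = 0.027225 + 0.454276 = 0.481501.
  gamma(0) = 5 * (1 + 0.481501) = 5 * 1.481501 = 7.407505, which rounds to 7.4075.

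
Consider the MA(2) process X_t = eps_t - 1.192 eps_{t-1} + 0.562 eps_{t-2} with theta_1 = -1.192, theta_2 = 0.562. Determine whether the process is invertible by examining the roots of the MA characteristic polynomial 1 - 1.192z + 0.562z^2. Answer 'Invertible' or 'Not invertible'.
\text{Invertible}

The MA(q) characteristic polynomial is P(z) = 1 - 1.192z + 0.562z^2.
Invertibility requires all roots to lie outside the unit circle, i.e. |z| > 1 for every root.
Set 1 + (-1.192) z + (0.562) z^2 = 0, i.e. a z^2 + b z + c = 0 with a = 0.562, b = -1.192, c = 1.
Discriminant D = b^2 - 4ac = (-1.192)^2 - 4*(0.562)*1 = 1.420864 - (2.248) = -0.827136.
D < 0, so the roots are the complex-conjugate pair z = (-b +/- i sqrt(-D)) / (2a) = 1.0605 +/- 0.8091i.
For a conjugate pair |z|^2 = z * conj(z) = (product of roots) = c/a = 1/(0.562) = 1.779359, so |z| = sqrt(1.779359) = 1.3339 for both roots.
Moduli of all roots: 1.3339, 1.3339.
All moduli strictly greater than 1? Yes.
Verdict: Invertible.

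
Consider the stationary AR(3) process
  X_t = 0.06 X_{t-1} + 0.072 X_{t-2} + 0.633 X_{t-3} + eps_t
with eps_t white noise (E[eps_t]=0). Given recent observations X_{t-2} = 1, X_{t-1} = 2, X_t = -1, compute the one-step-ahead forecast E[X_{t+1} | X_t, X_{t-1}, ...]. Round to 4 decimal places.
E[X_{t+1} \mid \mathcal F_t] = 0.7170

For an AR(p) model X_t = c + sum_i phi_i X_{t-i} + eps_t, the
one-step-ahead conditional mean is
  E[X_{t+1} | X_t, ...] = c + sum_i phi_i X_{t+1-i}.
Substitute known values:
  E[X_{t+1} | ...] = (0.06) * (-1) + (0.072) * (2) + (0.633) * (1)
                   = 0.7170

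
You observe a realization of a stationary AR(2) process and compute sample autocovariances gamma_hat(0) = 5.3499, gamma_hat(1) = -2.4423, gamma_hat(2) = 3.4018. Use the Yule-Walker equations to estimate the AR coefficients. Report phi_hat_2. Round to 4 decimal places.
\hat\phi_{2} = 0.5400

The Yule-Walker equations for an AR(p) process read, in matrix form,
  Gamma_p phi = r_p,   with   (Gamma_p)_{ij} = gamma(|i - j|),
                       (r_p)_i = gamma(i),   i,j = 1..p.
Substitute the sample gammas (Toeplitz matrix and right-hand side of size 2):
  Gamma_p = [[5.3499, -2.4423], [-2.4423, 5.3499]]
  r_p     = [-2.4423, 3.4018]
Written out:
  5.3499 phi_1 - 2.4423 phi_2 = -2.4423
  -2.4423 phi_1 + 5.3499 phi_2 = 3.4018
Solve by Cramer's rule:
  det = gamma(0)^2 - gamma(1)^2 = (5.3499)^2 - (-2.4423)^2 = 28.62143001 - 5.96482929 = 22.65660072
  phi_hat_1 = [gamma(1) gamma(0) - gamma(1) gamma(2)] / det = [(-2.4423)(5.3499) - (-2.4423)(3.4018)] / 22.65660072 = -4.75784463 / 22.65660072 = -0.21
  phi_hat_2 = [gamma(0) gamma(2) - gamma(1)^2] / det = [(5.3499)(3.4018) - (-2.4423)^2] / 22.65660072 = 12.23446053 / 22.65660072 = 0.54
So phi_hat = [-0.2100, 0.5400].
Therefore phi_hat_2 = 0.5400.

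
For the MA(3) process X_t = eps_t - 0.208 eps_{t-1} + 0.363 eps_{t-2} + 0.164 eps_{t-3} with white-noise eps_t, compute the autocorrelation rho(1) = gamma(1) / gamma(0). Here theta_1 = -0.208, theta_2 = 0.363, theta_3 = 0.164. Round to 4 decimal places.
\rho(1) = -0.1863

For an MA(q) process with theta_0 = 1, the autocovariance is
  gamma(k) = sigma^2 * sum_{i=0..q-k} theta_i * theta_{i+k},
and rho(k) = gamma(k) / gamma(0). Sigma^2 cancels.
  numerator   = (1)*(-0.208) + (-0.208)*(0.363) + (0.363)*(0.164) = -0.223972.
  denominator = (1)^2 + (-0.208)^2 + (0.363)^2 + (0.164)^2 = 1.201929.
  rho(1) = -0.223972 / 1.201929 = -0.1863.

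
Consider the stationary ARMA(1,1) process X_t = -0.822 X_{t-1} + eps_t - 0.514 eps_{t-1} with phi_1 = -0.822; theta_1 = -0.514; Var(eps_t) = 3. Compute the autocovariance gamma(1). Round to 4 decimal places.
\gamma(1) = -17.5798

Multiply the model equation by X_{t-k} and take expectations. With theta_0 = psi_0 = 1 and psi_j the MA(infinity) weights, this gives
  gamma(k) - sum_i phi_i gamma(k-i) = c_k,
  c_k = sigma^2 * sum_{j=k..q} theta_j psi_{j-k}   (c_k = 0 for k > q),
using gamma(-m) = gamma(m).
psi-weights needed (psi_j = theta_j + sum_i phi_i psi_{j-i}):
  psi_1 = theta_1 + phi_1 = -0.514 + (-0.822) = -1.336
Right-hand sides:
  c_0 = sigma^2 (1 + theta_1 psi_1) = 3 * (1 + (-0.514)(-1.336)) = 3 * 1.686704 = 5.060112
  c_1 = sigma^2 theta_1 = 3 * (-0.514) = -1.542
  c_2 = 0
Equations for k = 0 and k = 1 (AR order 1):
  gamma(0) = phi_1 gamma(1) + c_0
  gamma(1) = phi_1 gamma(0) + c_1
Substituting the second into the first: gamma(0) (1 - phi_1^2) = c_0 + phi_1 c_1, so
  gamma(0) = (c_0 + phi_1 c_1) / (1 - phi_1^2) = (5.060112 + (-0.822)(-1.542)) / (1 - (-0.822)^2) = 6.327636 / 0.324316 = 19.510712.
  gamma(1) = phi_1 gamma(0) + c_1 = (-0.822)(19.510712) + (-1.542) = -17.579805.
Therefore gamma(1) = -17.5798 (to 4 decimal places).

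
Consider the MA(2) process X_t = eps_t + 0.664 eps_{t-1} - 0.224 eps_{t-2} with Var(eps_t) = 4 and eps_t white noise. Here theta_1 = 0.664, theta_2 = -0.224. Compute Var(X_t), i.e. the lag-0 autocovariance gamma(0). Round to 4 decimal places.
\gamma(0) = 5.9643

For an MA(q) process X_t = eps_t + sum_i theta_i eps_{t-i} with
Var(eps_t) = sigma^2, the variance is
  gamma(0) = sigma^2 * (1 + sum_i theta_i^2).
  sum_i theta_i^2 = (0.664)^2 + (-0.224)^2 = 0.440896 + 0.050176 = 0.491072.
  gamma(0) = 4 * (1 + 0.491072) = 4 * 1.491072 = 5.964288, which rounds to 5.9643.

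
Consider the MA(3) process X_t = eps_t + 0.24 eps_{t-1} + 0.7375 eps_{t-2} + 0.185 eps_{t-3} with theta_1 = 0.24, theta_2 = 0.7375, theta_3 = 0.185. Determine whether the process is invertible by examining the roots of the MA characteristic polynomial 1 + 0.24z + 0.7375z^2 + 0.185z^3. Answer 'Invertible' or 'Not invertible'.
\text{Invertible}

The MA(q) characteristic polynomial is P(z) = 1 + 0.24z + 0.7375z^2 + 0.185z^3.
Invertibility requires all roots to lie outside the unit circle, i.e. |z| > 1 for every root.
Degree 3: look for a simple real root z0 first, then factor out (1 - z/z0) and solve the remaining quadratic.
Testing z0 = -4: P(-4) = 1 + (0.24)(-4) + (0.7375)(-4)^2 + (0.185)(-4)^3
  = 1 + (-0.96) + (11.8) + (-11.84) = 0.  So z_0 = -4 is a root, |z_0| = 4.
Divide out the factor (1 + 0.25 z) = (1 - z/z0) (since 1/z0 = -0.25):
  P(z) = (1 + 0.25 z)(1 + (-0.01) z + (0.74) z^2)
  [check: z-coef -0.01 - (-0.25) = 0.24; z^2-coef 0.74 - (-0.25)(-0.01) = 0.7375; z^3-coef -(-0.25)(0.74) = 0.185.]
Remaining roots from the quadratic factor 1 + (-0.01) z + (0.74) z^2:
  Set 1 + (-0.01) z + (0.74) z^2 = 0, i.e. a z^2 + b z + c = 0 with a = 0.74, b = -0.01, c = 1.
  Discriminant D = b^2 - 4ac = (-0.01)^2 - 4*(0.74)*1 = 0.0001 - (2.96) = -2.9599.
  D < 0, so the roots are the complex-conjugate pair z = (-b +/- i sqrt(-D)) / (2a) = 0.0068 +/- 1.1625i.
  For a conjugate pair |z|^2 = z * conj(z) = (product of roots) = c/a = 1/(0.74) = 1.351351, so |z| = sqrt(1.351351) = 1.1625 for both roots.
Moduli of all roots: 4.0000, 1.1625, 1.1625.
All moduli strictly greater than 1? Yes.
Verdict: Invertible.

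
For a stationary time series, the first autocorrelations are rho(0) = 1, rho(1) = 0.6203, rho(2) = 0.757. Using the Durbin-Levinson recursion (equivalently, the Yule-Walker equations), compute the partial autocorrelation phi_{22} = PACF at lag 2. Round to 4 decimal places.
\phi_{22} = 0.6050

The PACF at lag k is phi_{kk}, the last component of the solution
to the Yule-Walker system G_k phi = r_k where
  (G_k)_{ij} = rho(|i - j|), (r_k)_i = rho(i), i,j = 1..k.
Equivalently, Durbin-Levinson gives phi_{kk} iteratively:
  phi_{11} = rho(1)
  phi_{kk} = [rho(k) - sum_{j=1..k-1} phi_{k-1,j} rho(k-j)]
            / [1 - sum_{j=1..k-1} phi_{k-1,j} rho(j)],
  phi_{k,j} = phi_{k-1,j} - phi_{kk} phi_{k-1,k-j},  j = 1..k-1.
Step k = 1:
  phi_11 = rho(1) = 0.6203.
Step k = 2:
  phi_22 = [rho(2) - phi_11 rho(1)] / [1 - phi_11 rho(1)] = [0.757 - (0.6203)(0.6203)] / [1 - (0.6203)(0.6203)]
         = 0.37222791 / 0.61522791 = 0.605.
Therefore phi_{22} = 0.6050.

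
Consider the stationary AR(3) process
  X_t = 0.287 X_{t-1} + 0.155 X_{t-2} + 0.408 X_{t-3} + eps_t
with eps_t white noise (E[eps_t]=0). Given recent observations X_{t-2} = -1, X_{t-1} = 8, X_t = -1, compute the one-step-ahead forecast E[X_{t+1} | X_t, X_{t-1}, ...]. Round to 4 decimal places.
E[X_{t+1} \mid \mathcal F_t] = 0.5450

For an AR(p) model X_t = c + sum_i phi_i X_{t-i} + eps_t, the
one-step-ahead conditional mean is
  E[X_{t+1} | X_t, ...] = c + sum_i phi_i X_{t+1-i}.
Substitute known values:
  E[X_{t+1} | ...] = (0.287) * (-1) + (0.155) * (8) + (0.408) * (-1)
                   = 0.5450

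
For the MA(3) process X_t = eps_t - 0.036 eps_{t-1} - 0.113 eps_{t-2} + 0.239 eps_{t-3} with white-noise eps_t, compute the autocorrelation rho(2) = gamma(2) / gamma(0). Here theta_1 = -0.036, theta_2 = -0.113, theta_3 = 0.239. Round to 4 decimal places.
\rho(2) = -0.1135

For an MA(q) process with theta_0 = 1, the autocovariance is
  gamma(k) = sigma^2 * sum_{i=0..q-k} theta_i * theta_{i+k},
and rho(k) = gamma(k) / gamma(0). Sigma^2 cancels.
  numerator   = (1)*(-0.113) + (-0.036)*(0.239) = -0.121604.
  denominator = (1)^2 + (-0.036)^2 + (-0.113)^2 + (0.239)^2 = 1.071186.
  rho(2) = -0.121604 / 1.071186 = -0.1135.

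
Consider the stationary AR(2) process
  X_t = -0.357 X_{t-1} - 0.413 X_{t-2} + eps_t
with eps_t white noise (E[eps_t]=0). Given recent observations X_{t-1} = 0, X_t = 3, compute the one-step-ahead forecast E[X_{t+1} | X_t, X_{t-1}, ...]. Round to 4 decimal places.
E[X_{t+1} \mid \mathcal F_t] = -1.0710

For an AR(p) model X_t = c + sum_i phi_i X_{t-i} + eps_t, the
one-step-ahead conditional mean is
  E[X_{t+1} | X_t, ...] = c + sum_i phi_i X_{t+1-i}.
Substitute known values:
  E[X_{t+1} | ...] = (-0.357) * (3) + (-0.413) * (0)
                   = -1.0710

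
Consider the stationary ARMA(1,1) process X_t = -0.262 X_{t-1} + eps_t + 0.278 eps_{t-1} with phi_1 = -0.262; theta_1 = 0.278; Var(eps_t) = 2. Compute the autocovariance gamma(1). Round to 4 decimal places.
\gamma(1) = 0.0319

Multiply the model equation by X_{t-k} and take expectations. With theta_0 = psi_0 = 1 and psi_j the MA(infinity) weights, this gives
  gamma(k) - sum_i phi_i gamma(k-i) = c_k,
  c_k = sigma^2 * sum_{j=k..q} theta_j psi_{j-k}   (c_k = 0 for k > q),
using gamma(-m) = gamma(m).
psi-weights needed (psi_j = theta_j + sum_i phi_i psi_{j-i}):
  psi_1 = theta_1 + phi_1 = 0.278 + (-0.262) = 0.016
Right-hand sides:
  c_0 = sigma^2 (1 + theta_1 psi_1) = 2 * (1 + (0.278)(0.016)) = 2 * 1.004448 = 2.008896
  c_1 = sigma^2 theta_1 = 2 * (0.278) = 0.556
  c_2 = 0
Equations for k = 0 and k = 1 (AR order 1):
  gamma(0) = phi_1 gamma(1) + c_0
  gamma(1) = phi_1 gamma(0) + c_1
Substituting the second into the first: gamma(0) (1 - phi_1^2) = c_0 + phi_1 c_1, so
  gamma(0) = (c_0 + phi_1 c_1) / (1 - phi_1^2) = (2.008896 + (-0.262)(0.556)) / (1 - (-0.262)^2) = 1.863224 / 0.931356 = 2.00055.
  gamma(1) = phi_1 gamma(0) + c_1 = (-0.262)(2.00055) + (0.556) = 0.031856.
Therefore gamma(1) = 0.0319 (to 4 decimal places).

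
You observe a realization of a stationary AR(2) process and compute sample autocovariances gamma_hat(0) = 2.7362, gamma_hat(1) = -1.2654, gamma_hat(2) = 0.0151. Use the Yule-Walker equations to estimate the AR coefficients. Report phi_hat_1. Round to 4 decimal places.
\hat\phi_{1} = -0.5850

The Yule-Walker equations for an AR(p) process read, in matrix form,
  Gamma_p phi = r_p,   with   (Gamma_p)_{ij} = gamma(|i - j|),
                       (r_p)_i = gamma(i),   i,j = 1..p.
Substitute the sample gammas (Toeplitz matrix and right-hand side of size 2):
  Gamma_p = [[2.7362, -1.2654], [-1.2654, 2.7362]]
  r_p     = [-1.2654, 0.0151]
Written out:
  2.7362 phi_1 - 1.2654 phi_2 = -1.2654
  -1.2654 phi_1 + 2.7362 phi_2 = 0.0151
Solve by Cramer's rule:
  det = gamma(0)^2 - gamma(1)^2 = (2.7362)^2 - (-1.2654)^2 = 7.48679044 - 1.60123716 = 5.88555328
  phi_hat_1 = [gamma(1) gamma(0) - gamma(1) gamma(2)] / det = [(-1.2654)(2.7362) - (-1.2654)(0.0151)] / 5.88555328 = -3.44327994 / 5.88555328 = -0.585
  phi_hat_2 = [gamma(0) gamma(2) - gamma(1)^2] / det = [(2.7362)(0.0151) - (-1.2654)^2] / 5.88555328 = -1.55992054 / 5.88555328 = -0.265
So phi_hat = [-0.5850, -0.2650].
Therefore phi_hat_1 = -0.5850.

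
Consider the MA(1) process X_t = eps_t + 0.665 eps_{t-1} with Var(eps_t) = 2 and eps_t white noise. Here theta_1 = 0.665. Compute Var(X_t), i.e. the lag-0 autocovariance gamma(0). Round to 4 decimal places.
\gamma(0) = 2.8845

For an MA(q) process X_t = eps_t + sum_i theta_i eps_{t-i} with
Var(eps_t) = sigma^2, the variance is
  gamma(0) = sigma^2 * (1 + sum_i theta_i^2).
  sum_i theta_i^2 = (0.665)^2 = 0.442225.
  gamma(0) = 2 * (1 + 0.442225) = 2 * 1.442225 = 2.88445, which rounds to 2.8845.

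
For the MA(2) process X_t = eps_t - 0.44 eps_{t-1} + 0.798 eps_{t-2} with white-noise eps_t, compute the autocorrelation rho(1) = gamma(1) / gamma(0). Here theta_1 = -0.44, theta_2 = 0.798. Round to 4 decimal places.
\rho(1) = -0.4322

For an MA(q) process with theta_0 = 1, the autocovariance is
  gamma(k) = sigma^2 * sum_{i=0..q-k} theta_i * theta_{i+k},
and rho(k) = gamma(k) / gamma(0). Sigma^2 cancels.
  numerator   = (1)*(-0.44) + (-0.44)*(0.798) = -0.79112.
  denominator = (1)^2 + (-0.44)^2 + (0.798)^2 = 1.830404.
  rho(1) = -0.79112 / 1.830404 = -0.4322.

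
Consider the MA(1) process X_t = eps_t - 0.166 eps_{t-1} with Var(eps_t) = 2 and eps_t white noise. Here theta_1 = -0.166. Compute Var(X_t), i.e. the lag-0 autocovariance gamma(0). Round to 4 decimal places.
\gamma(0) = 2.0551

For an MA(q) process X_t = eps_t + sum_i theta_i eps_{t-i} with
Var(eps_t) = sigma^2, the variance is
  gamma(0) = sigma^2 * (1 + sum_i theta_i^2).
  sum_i theta_i^2 = (-0.166)^2 = 0.027556.
  gamma(0) = 2 * (1 + 0.027556) = 2 * 1.027556 = 2.055112, which rounds to 2.0551.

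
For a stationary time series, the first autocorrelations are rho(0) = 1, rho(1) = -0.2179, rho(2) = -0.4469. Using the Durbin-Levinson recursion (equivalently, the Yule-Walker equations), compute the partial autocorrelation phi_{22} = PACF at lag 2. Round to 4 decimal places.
\phi_{22} = -0.5190

The PACF at lag k is phi_{kk}, the last component of the solution
to the Yule-Walker system G_k phi = r_k where
  (G_k)_{ij} = rho(|i - j|), (r_k)_i = rho(i), i,j = 1..k.
Equivalently, Durbin-Levinson gives phi_{kk} iteratively:
  phi_{11} = rho(1)
  phi_{kk} = [rho(k) - sum_{j=1..k-1} phi_{k-1,j} rho(k-j)]
            / [1 - sum_{j=1..k-1} phi_{k-1,j} rho(j)],
  phi_{k,j} = phi_{k-1,j} - phi_{kk} phi_{k-1,k-j},  j = 1..k-1.
Step k = 1:
  phi_11 = rho(1) = -0.2179.
Step k = 2:
  phi_22 = [rho(2) - phi_11 rho(1)] / [1 - phi_11 rho(1)] = [-0.4469 - (-0.2179)(-0.2179)] / [1 - (-0.2179)(-0.2179)]
         = -0.49438041 / 0.95251959 = -0.519.
Therefore phi_{22} = -0.5190.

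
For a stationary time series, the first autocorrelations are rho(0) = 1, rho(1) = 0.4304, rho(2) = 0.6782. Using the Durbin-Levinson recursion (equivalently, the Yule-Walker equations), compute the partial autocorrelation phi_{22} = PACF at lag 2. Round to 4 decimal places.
\phi_{22} = 0.6050

The PACF at lag k is phi_{kk}, the last component of the solution
to the Yule-Walker system G_k phi = r_k where
  (G_k)_{ij} = rho(|i - j|), (r_k)_i = rho(i), i,j = 1..k.
Equivalently, Durbin-Levinson gives phi_{kk} iteratively:
  phi_{11} = rho(1)
  phi_{kk} = [rho(k) - sum_{j=1..k-1} phi_{k-1,j} rho(k-j)]
            / [1 - sum_{j=1..k-1} phi_{k-1,j} rho(j)],
  phi_{k,j} = phi_{k-1,j} - phi_{kk} phi_{k-1,k-j},  j = 1..k-1.
Step k = 1:
  phi_11 = rho(1) = 0.4304.
Step k = 2:
  phi_22 = [rho(2) - phi_11 rho(1)] / [1 - phi_11 rho(1)] = [0.6782 - (0.4304)(0.4304)] / [1 - (0.4304)(0.4304)]
         = 0.49295584 / 0.81475584 = 0.605.
Therefore phi_{22} = 0.6050.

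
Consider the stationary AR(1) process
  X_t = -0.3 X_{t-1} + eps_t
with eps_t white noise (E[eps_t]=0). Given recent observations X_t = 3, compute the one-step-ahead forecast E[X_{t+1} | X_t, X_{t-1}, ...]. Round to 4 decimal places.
E[X_{t+1} \mid \mathcal F_t] = -0.9000

For an AR(p) model X_t = c + sum_i phi_i X_{t-i} + eps_t, the
one-step-ahead conditional mean is
  E[X_{t+1} | X_t, ...] = c + sum_i phi_i X_{t+1-i}.
Substitute known values:
  E[X_{t+1} | ...] = (-0.3) * (3)
                   = -0.9000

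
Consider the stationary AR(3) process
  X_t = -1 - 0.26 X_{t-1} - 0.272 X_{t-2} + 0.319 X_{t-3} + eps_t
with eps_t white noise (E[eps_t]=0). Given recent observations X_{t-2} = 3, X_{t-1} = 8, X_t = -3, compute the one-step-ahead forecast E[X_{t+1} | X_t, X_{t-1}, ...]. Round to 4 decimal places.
E[X_{t+1} \mid \mathcal F_t] = -1.4390

For an AR(p) model X_t = c + sum_i phi_i X_{t-i} + eps_t, the
one-step-ahead conditional mean is
  E[X_{t+1} | X_t, ...] = c + sum_i phi_i X_{t+1-i}.
Substitute known values:
  E[X_{t+1} | ...] = -1 + (-0.26) * (-3) + (-0.272) * (8) + (0.319) * (3)
                   = -1.4390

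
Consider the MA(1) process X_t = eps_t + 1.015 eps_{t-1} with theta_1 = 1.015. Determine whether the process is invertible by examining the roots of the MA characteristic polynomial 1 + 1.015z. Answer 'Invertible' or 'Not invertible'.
\text{Not invertible}

The MA(q) characteristic polynomial is P(z) = 1 + 1.015z.
Invertibility requires all roots to lie outside the unit circle, i.e. |z| > 1 for every root.
This is linear in z: 1 + (1.015) z = 0  =>  z = -1/(1.015) = -0.985222,  |z| = 0.985222.
Moduli of all roots: 0.9852.
All moduli strictly greater than 1? No.
Verdict: Not invertible.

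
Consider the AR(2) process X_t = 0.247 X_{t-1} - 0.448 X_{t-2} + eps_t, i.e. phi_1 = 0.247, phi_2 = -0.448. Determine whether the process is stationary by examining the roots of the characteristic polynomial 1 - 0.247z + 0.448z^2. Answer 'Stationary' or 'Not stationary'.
\text{Stationary}

The AR(p) characteristic polynomial is P(z) = 1 - 0.247z + 0.448z^2.
Stationarity requires all roots to lie outside the unit circle, i.e. |z| > 1 for every root.
Set 1 + (-0.247) z + (0.448) z^2 = 0, i.e. a z^2 + b z + c = 0 with a = 0.448, b = -0.247, c = 1.
Discriminant D = b^2 - 4ac = (-0.247)^2 - 4*(0.448)*1 = 0.061009 - (1.792) = -1.730991.
D < 0, so the roots are the complex-conjugate pair z = (-b +/- i sqrt(-D)) / (2a) = 0.2757 +/- 1.4684i.
For a conjugate pair |z|^2 = z * conj(z) = (product of roots) = c/a = 1/(0.448) = 2.232143, so |z| = sqrt(2.232143) = 1.494 for both roots.
Moduli of all roots: 1.4940, 1.4940.
All moduli strictly greater than 1? Yes.
Verdict: Stationary.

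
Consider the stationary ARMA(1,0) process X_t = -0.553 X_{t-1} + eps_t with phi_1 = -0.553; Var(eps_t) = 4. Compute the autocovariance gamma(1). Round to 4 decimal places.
\gamma(1) = -3.1864

Multiply the model equation by X_{t-k} and take expectations. With theta_0 = psi_0 = 1 and psi_j the MA(infinity) weights, this gives
  gamma(k) - sum_i phi_i gamma(k-i) = c_k,
  c_k = sigma^2 * sum_{j=k..q} theta_j psi_{j-k}   (c_k = 0 for k > q),
using gamma(-m) = gamma(m).
Pure AR (q = 0): c_0 = sigma^2 = 4, c_k = 0 for k >= 1.
Equations for k = 0 and k = 1 (AR order 1):
  gamma(0) = phi_1 gamma(1) + c_0
  gamma(1) = phi_1 gamma(0) + c_1
Substituting the second into the first: gamma(0) (1 - phi_1^2) = c_0 + phi_1 c_1, so
  gamma(0) = c_0 / (1 - phi_1^2) = 4 / (1 - (-0.553)^2) = 4 / 0.694191 = 5.762103.
  gamma(1) = phi_1 gamma(0) = (-0.553)(5.762103) = -3.186443.
Therefore gamma(1) = -3.1864 (to 4 decimal places).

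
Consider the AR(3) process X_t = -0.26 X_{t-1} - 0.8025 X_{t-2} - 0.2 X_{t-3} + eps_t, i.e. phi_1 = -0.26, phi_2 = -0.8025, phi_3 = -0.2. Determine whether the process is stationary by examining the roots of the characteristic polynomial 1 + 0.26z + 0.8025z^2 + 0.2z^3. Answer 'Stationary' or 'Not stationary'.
\text{Stationary}

The AR(p) characteristic polynomial is P(z) = 1 + 0.26z + 0.8025z^2 + 0.2z^3.
Stationarity requires all roots to lie outside the unit circle, i.e. |z| > 1 for every root.
Degree 3: look for a simple real root z0 first, then factor out (1 - z/z0) and solve the remaining quadratic.
Testing z0 = -4: P(-4) = 1 + (0.26)(-4) + (0.8025)(-4)^2 + (0.2)(-4)^3
  = 1 + (-1.04) + (12.84) + (-12.8) = 0.  So z_0 = -4 is a root, |z_0| = 4.
Divide out the factor (1 + 0.25 z) = (1 - z/z0) (since 1/z0 = -0.25):
  P(z) = (1 + 0.25 z)(1 + (0.01) z + (0.8) z^2)
  [check: z-coef 0.01 - (-0.25) = 0.26; z^2-coef 0.8 - (-0.25)(0.01) = 0.8025; z^3-coef -(-0.25)(0.8) = 0.2.]
Remaining roots from the quadratic factor 1 + (0.01) z + (0.8) z^2:
  Set 1 + (0.01) z + (0.8) z^2 = 0, i.e. a z^2 + b z + c = 0 with a = 0.8, b = 0.01, c = 1.
  Discriminant D = b^2 - 4ac = (0.01)^2 - 4*(0.8)*1 = 0.0001 - (3.2) = -3.1999.
  D < 0, so the roots are the complex-conjugate pair z = (-b +/- i sqrt(-D)) / (2a) = -0.0062 +/- 1.118i.
  For a conjugate pair |z|^2 = z * conj(z) = (product of roots) = c/a = 1/(0.8) = 1.25, so |z| = sqrt(1.25) = 1.118 for both roots.
Moduli of all roots: 4.0000, 1.1180, 1.1180.
All moduli strictly greater than 1? Yes.
Verdict: Stationary.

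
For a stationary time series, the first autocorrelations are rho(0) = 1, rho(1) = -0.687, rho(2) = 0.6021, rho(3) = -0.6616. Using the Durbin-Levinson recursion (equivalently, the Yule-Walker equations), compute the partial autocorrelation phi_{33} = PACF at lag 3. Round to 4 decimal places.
\phi_{33} = -0.3641

The PACF at lag k is phi_{kk}, the last component of the solution
to the Yule-Walker system G_k phi = r_k where
  (G_k)_{ij} = rho(|i - j|), (r_k)_i = rho(i), i,j = 1..k.
Equivalently, Durbin-Levinson gives phi_{kk} iteratively:
  phi_{11} = rho(1)
  phi_{kk} = [rho(k) - sum_{j=1..k-1} phi_{k-1,j} rho(k-j)]
            / [1 - sum_{j=1..k-1} phi_{k-1,j} rho(j)],
  phi_{k,j} = phi_{k-1,j} - phi_{kk} phi_{k-1,k-j},  j = 1..k-1.
Step k = 1:
  phi_11 = rho(1) = -0.687.
Step k = 2:
  phi_22 = [rho(2) - phi_11 rho(1)] / [1 - phi_11 rho(1)] = [0.6021 - (-0.687)(-0.687)] / [1 - (-0.687)(-0.687)]
         = 0.130131 / 0.528031 = 0.246446.
  Update: phi_21 = phi_11 - phi_22 phi_11 = -0.687 - (0.246446)(-0.687) = -0.517692.
Step k = 3:
  phi_33 = [rho(3) - phi_21 rho(2) - phi_22 rho(1)] / [1 - phi_21 rho(1) - phi_22 rho(2)]
    numerator   = -0.6616 - (-0.517692)(0.6021) - (0.246446)(-0.687) = -0.18058955
    denominator = 1 - (-0.517692)(-0.687) - (0.246446)(0.6021) = 0.49596077
  phi_33 = -0.18058955 / 0.49596077 = -0.3641.
Therefore phi_{33} = -0.3641.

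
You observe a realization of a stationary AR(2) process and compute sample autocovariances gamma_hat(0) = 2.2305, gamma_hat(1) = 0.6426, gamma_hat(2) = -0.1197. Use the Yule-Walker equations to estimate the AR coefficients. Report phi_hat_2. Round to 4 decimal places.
\hat\phi_{2} = -0.1490

The Yule-Walker equations for an AR(p) process read, in matrix form,
  Gamma_p phi = r_p,   with   (Gamma_p)_{ij} = gamma(|i - j|),
                       (r_p)_i = gamma(i),   i,j = 1..p.
Substitute the sample gammas (Toeplitz matrix and right-hand side of size 2):
  Gamma_p = [[2.2305, 0.6426], [0.6426, 2.2305]]
  r_p     = [0.6426, -0.1197]
Written out:
  2.2305 phi_1 + 0.6426 phi_2 = 0.6426
  0.6426 phi_1 + 2.2305 phi_2 = -0.1197
Solve by Cramer's rule:
  det = gamma(0)^2 - gamma(1)^2 = (2.2305)^2 - (0.6426)^2 = 4.97513025 - 0.41293476 = 4.56219549
  phi_hat_1 = [gamma(1) gamma(0) - gamma(1) gamma(2)] / det = [(0.6426)(2.2305) - (0.6426)(-0.1197)] / 4.56219549 = 1.51023852 / 4.56219549 = 0.331
  phi_hat_2 = [gamma(0) gamma(2) - gamma(1)^2] / det = [(2.2305)(-0.1197) - (0.6426)^2] / 4.56219549 = -0.67992561 / 4.56219549 = -0.149
So phi_hat = [0.3310, -0.1490].
Therefore phi_hat_2 = -0.1490.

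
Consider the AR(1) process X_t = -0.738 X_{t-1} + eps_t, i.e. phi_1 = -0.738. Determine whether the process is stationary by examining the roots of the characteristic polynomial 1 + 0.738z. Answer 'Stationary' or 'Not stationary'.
\text{Stationary}

The AR(p) characteristic polynomial is P(z) = 1 + 0.738z.
Stationarity requires all roots to lie outside the unit circle, i.e. |z| > 1 for every root.
This is linear in z: 1 + (0.738) z = 0  =>  z = -1/(0.738) = -1.355014,  |z| = 1.355014.
Moduli of all roots: 1.3550.
All moduli strictly greater than 1? Yes.
Verdict: Stationary.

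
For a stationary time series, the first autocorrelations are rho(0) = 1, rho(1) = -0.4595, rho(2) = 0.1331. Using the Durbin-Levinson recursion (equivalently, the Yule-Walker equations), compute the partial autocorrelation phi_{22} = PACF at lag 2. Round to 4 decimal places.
\phi_{22} = -0.0989

The PACF at lag k is phi_{kk}, the last component of the solution
to the Yule-Walker system G_k phi = r_k where
  (G_k)_{ij} = rho(|i - j|), (r_k)_i = rho(i), i,j = 1..k.
Equivalently, Durbin-Levinson gives phi_{kk} iteratively:
  phi_{11} = rho(1)
  phi_{kk} = [rho(k) - sum_{j=1..k-1} phi_{k-1,j} rho(k-j)]
            / [1 - sum_{j=1..k-1} phi_{k-1,j} rho(j)],
  phi_{k,j} = phi_{k-1,j} - phi_{kk} phi_{k-1,k-j},  j = 1..k-1.
Step k = 1:
  phi_11 = rho(1) = -0.4595.
Step k = 2:
  phi_22 = [rho(2) - phi_11 rho(1)] / [1 - phi_11 rho(1)] = [0.1331 - (-0.4595)(-0.4595)] / [1 - (-0.4595)(-0.4595)]
         = -0.07804025 / 0.78885975 = -0.0989.
Therefore phi_{22} = -0.0989.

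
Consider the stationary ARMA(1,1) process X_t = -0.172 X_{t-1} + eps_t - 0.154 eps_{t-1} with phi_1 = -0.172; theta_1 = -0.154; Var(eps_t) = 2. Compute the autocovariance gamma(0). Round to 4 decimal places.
\gamma(0) = 2.2190

Multiply the model equation by X_{t-k} and take expectations. With theta_0 = psi_0 = 1 and psi_j the MA(infinity) weights, this gives
  gamma(k) - sum_i phi_i gamma(k-i) = c_k,
  c_k = sigma^2 * sum_{j=k..q} theta_j psi_{j-k}   (c_k = 0 for k > q),
using gamma(-m) = gamma(m).
psi-weights needed (psi_j = theta_j + sum_i phi_i psi_{j-i}):
  psi_1 = theta_1 + phi_1 = -0.154 + (-0.172) = -0.326
Right-hand sides:
  c_0 = sigma^2 (1 + theta_1 psi_1) = 2 * (1 + (-0.154)(-0.326)) = 2 * 1.050204 = 2.100408
  c_1 = sigma^2 theta_1 = 2 * (-0.154) = -0.308
  c_2 = 0
Equations for k = 0 and k = 1 (AR order 1):
  gamma(0) = phi_1 gamma(1) + c_0
  gamma(1) = phi_1 gamma(0) + c_1
Substituting the second into the first: gamma(0) (1 - phi_1^2) = c_0 + phi_1 c_1, so
  gamma(0) = (c_0 + phi_1 c_1) / (1 - phi_1^2) = (2.100408 + (-0.172)(-0.308)) / (1 - (-0.172)^2) = 2.153384 / 0.970416 = 2.219032.
Therefore gamma(0) = 2.2190 (to 4 decimal places).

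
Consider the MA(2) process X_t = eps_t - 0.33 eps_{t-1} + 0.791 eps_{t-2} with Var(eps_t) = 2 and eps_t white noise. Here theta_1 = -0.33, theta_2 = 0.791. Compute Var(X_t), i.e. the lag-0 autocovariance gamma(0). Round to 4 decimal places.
\gamma(0) = 3.4692

For an MA(q) process X_t = eps_t + sum_i theta_i eps_{t-i} with
Var(eps_t) = sigma^2, the variance is
  gamma(0) = sigma^2 * (1 + sum_i theta_i^2).
  sum_i theta_i^2 = (-0.33)^2 + (0.791)^2 = 0.1089 + 0.625681 = 0.734581.
  gamma(0) = 2 * (1 + 0.734581) = 2 * 1.734581 = 3.469162, which rounds to 3.4692.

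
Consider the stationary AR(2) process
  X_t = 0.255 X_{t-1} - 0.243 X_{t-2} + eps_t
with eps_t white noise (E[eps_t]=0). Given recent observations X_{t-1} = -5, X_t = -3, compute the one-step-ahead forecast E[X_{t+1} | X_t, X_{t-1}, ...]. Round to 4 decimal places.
E[X_{t+1} \mid \mathcal F_t] = 0.4500

For an AR(p) model X_t = c + sum_i phi_i X_{t-i} + eps_t, the
one-step-ahead conditional mean is
  E[X_{t+1} | X_t, ...] = c + sum_i phi_i X_{t+1-i}.
Substitute known values:
  E[X_{t+1} | ...] = (0.255) * (-3) + (-0.243) * (-5)
                   = 0.4500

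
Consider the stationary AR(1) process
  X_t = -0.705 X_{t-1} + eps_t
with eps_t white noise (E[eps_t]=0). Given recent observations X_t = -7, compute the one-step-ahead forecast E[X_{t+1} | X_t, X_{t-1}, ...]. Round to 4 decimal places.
E[X_{t+1} \mid \mathcal F_t] = 4.9350

For an AR(p) model X_t = c + sum_i phi_i X_{t-i} + eps_t, the
one-step-ahead conditional mean is
  E[X_{t+1} | X_t, ...] = c + sum_i phi_i X_{t+1-i}.
Substitute known values:
  E[X_{t+1} | ...] = (-0.705) * (-7)
                   = 4.9350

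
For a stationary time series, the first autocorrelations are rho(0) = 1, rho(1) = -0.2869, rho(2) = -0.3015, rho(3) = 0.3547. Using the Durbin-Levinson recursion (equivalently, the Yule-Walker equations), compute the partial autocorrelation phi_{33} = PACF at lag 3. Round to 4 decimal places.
\phi_{33} = 0.1480

The PACF at lag k is phi_{kk}, the last component of the solution
to the Yule-Walker system G_k phi = r_k where
  (G_k)_{ij} = rho(|i - j|), (r_k)_i = rho(i), i,j = 1..k.
Equivalently, Durbin-Levinson gives phi_{kk} iteratively:
  phi_{11} = rho(1)
  phi_{kk} = [rho(k) - sum_{j=1..k-1} phi_{k-1,j} rho(k-j)]
            / [1 - sum_{j=1..k-1} phi_{k-1,j} rho(j)],
  phi_{k,j} = phi_{k-1,j} - phi_{kk} phi_{k-1,k-j},  j = 1..k-1.
Step k = 1:
  phi_11 = rho(1) = -0.2869.
Step k = 2:
  phi_22 = [rho(2) - phi_11 rho(1)] / [1 - phi_11 rho(1)] = [-0.3015 - (-0.2869)(-0.2869)] / [1 - (-0.2869)(-0.2869)]
         = -0.38381161 / 0.91768839 = -0.418237.
  Update: phi_21 = phi_11 - phi_22 phi_11 = -0.2869 - (-0.418237)(-0.2869) = -0.406892.
Step k = 3:
  phi_33 = [rho(3) - phi_21 rho(2) - phi_22 rho(1)] / [1 - phi_21 rho(1) - phi_22 rho(2)]
    numerator   = 0.3547 - (-0.406892)(-0.3015) - (-0.418237)(-0.2869) = 0.11202966
    denominator = 1 - (-0.406892)(-0.2869) - (-0.418237)(-0.3015) = 0.75716402
  phi_33 = 0.11202966 / 0.75716402 = 0.148.
Therefore phi_{33} = 0.1480.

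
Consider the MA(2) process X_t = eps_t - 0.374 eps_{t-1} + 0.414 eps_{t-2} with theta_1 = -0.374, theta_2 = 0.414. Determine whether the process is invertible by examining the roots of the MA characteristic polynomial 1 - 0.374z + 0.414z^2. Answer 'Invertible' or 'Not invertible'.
\text{Invertible}

The MA(q) characteristic polynomial is P(z) = 1 - 0.374z + 0.414z^2.
Invertibility requires all roots to lie outside the unit circle, i.e. |z| > 1 for every root.
Set 1 + (-0.374) z + (0.414) z^2 = 0, i.e. a z^2 + b z + c = 0 with a = 0.414, b = -0.374, c = 1.
Discriminant D = b^2 - 4ac = (-0.374)^2 - 4*(0.414)*1 = 0.139876 - (1.656) = -1.516124.
D < 0, so the roots are the complex-conjugate pair z = (-b +/- i sqrt(-D)) / (2a) = 0.4517 +/- 1.4871i.
For a conjugate pair |z|^2 = z * conj(z) = (product of roots) = c/a = 1/(0.414) = 2.415459, so |z| = sqrt(2.415459) = 1.5542 for both roots.
Moduli of all roots: 1.5542, 1.5542.
All moduli strictly greater than 1? Yes.
Verdict: Invertible.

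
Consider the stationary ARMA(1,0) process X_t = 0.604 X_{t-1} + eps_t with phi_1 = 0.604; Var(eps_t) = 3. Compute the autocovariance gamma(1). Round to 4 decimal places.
\gamma(1) = 2.8527

Multiply the model equation by X_{t-k} and take expectations. With theta_0 = psi_0 = 1 and psi_j the MA(infinity) weights, this gives
  gamma(k) - sum_i phi_i gamma(k-i) = c_k,
  c_k = sigma^2 * sum_{j=k..q} theta_j psi_{j-k}   (c_k = 0 for k > q),
using gamma(-m) = gamma(m).
Pure AR (q = 0): c_0 = sigma^2 = 3, c_k = 0 for k >= 1.
Equations for k = 0 and k = 1 (AR order 1):
  gamma(0) = phi_1 gamma(1) + c_0
  gamma(1) = phi_1 gamma(0) + c_1
Substituting the second into the first: gamma(0) (1 - phi_1^2) = c_0 + phi_1 c_1, so
  gamma(0) = c_0 / (1 - phi_1^2) = 3 / (1 - (0.604)^2) = 3 / 0.635184 = 4.723041.
  gamma(1) = phi_1 gamma(0) = (0.604)(4.723041) = 2.852717.
Therefore gamma(1) = 2.8527 (to 4 decimal places).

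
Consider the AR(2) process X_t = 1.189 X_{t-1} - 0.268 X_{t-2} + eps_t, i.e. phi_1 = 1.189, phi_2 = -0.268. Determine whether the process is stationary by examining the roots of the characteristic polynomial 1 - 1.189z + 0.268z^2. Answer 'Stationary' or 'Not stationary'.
\text{Stationary}

The AR(p) characteristic polynomial is P(z) = 1 - 1.189z + 0.268z^2.
Stationarity requires all roots to lie outside the unit circle, i.e. |z| > 1 for every root.
Set 1 + (-1.189) z + (0.268) z^2 = 0, i.e. a z^2 + b z + c = 0 with a = 0.268, b = -1.189, c = 1.
Discriminant D = b^2 - 4ac = (-1.189)^2 - 4*(0.268)*1 = 1.413721 - (1.072) = 0.341721.
D >= 0, so the roots are real: z = (-b +/- sqrt(D)) / (2a) = (1.189 +/- 0.584569) / (0.536).
  z_1 = (1.189 + 0.584569) / (0.536) = 3.3089,   |z_1| = 3.3089.
  z_2 = (1.189 - 0.584569) / (0.536) = 1.1277,   |z_2| = 1.1277.
Moduli of all roots: 3.3089, 1.1277.
All moduli strictly greater than 1? Yes.
Verdict: Stationary.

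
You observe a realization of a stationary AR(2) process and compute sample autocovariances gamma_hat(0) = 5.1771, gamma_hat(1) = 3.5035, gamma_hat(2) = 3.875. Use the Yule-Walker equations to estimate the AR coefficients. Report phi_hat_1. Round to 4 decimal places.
\hat\phi_{1} = 0.3140

The Yule-Walker equations for an AR(p) process read, in matrix form,
  Gamma_p phi = r_p,   with   (Gamma_p)_{ij} = gamma(|i - j|),
                       (r_p)_i = gamma(i),   i,j = 1..p.
Substitute the sample gammas (Toeplitz matrix and right-hand side of size 2):
  Gamma_p = [[5.1771, 3.5035], [3.5035, 5.1771]]
  r_p     = [3.5035, 3.875]
Written out:
  5.1771 phi_1 + 3.5035 phi_2 = 3.5035
  3.5035 phi_1 + 5.1771 phi_2 = 3.875
Solve by Cramer's rule:
  det = gamma(0)^2 - gamma(1)^2 = (5.1771)^2 - (3.5035)^2 = 26.80236441 - 12.27451225 = 14.52785216
  phi_hat_1 = [gamma(1) gamma(0) - gamma(1) gamma(2)] / det = [(3.5035)(5.1771) - (3.5035)(3.875)] / 14.52785216 = 4.56190735 / 14.52785216 = 0.314
  phi_hat_2 = [gamma(0) gamma(2) - gamma(1)^2] / det = [(5.1771)(3.875) - (3.5035)^2] / 14.52785216 = 7.78675025 / 14.52785216 = 0.536
So phi_hat = [0.3140, 0.5360].
Therefore phi_hat_1 = 0.3140.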